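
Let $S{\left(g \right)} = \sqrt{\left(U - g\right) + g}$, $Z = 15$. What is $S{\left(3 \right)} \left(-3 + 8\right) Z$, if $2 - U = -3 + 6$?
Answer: $75 i \approx 75.0 i$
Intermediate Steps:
$U = -1$ ($U = 2 - \left(-3 + 6\right) = 2 - 3 = -1$)
$S{\left(g \right)} = i$ ($S{\left(g \right)} = \sqrt{\left(-1 - g\right) + g} = \sqrt{-1} = i$)
$S{\left(3 \right)} \left(-3 + 8\right) Z = i \left(-3 + 8\right) 15 = i 5 \cdot 15 = 5 i 15 = 75 i$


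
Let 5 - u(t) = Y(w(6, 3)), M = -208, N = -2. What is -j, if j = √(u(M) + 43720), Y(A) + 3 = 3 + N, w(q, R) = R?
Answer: -√43727 ≈ -209.11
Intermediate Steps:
Y(A) = -2 (Y(A) = -3 + (3 - 2) = -3 + 1 = -2)
u(t) = 7 (u(t) = 5 - 1*(-2) = 5 + 2 = 7)
j = √43727 (j = √(7 + 43720) = √43727 ≈ 209.11)
-j = -√43727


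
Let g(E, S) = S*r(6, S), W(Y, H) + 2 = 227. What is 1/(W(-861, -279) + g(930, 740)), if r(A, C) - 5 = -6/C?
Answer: 1/3919 ≈ 0.00025517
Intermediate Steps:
W(Y, H) = 225 (W(Y, H) = -2 + 227 = 225)
r(A, C) = 5 - 6/C
g(E, S) = S*(5 - 6/S)
1/(W(-861, -279) + g(930, 740)) = 1/(225 + (-6 + 5*740)) = 1/(225 + (-6 + 3700)) = 1/(225 + 3694) = 1/3919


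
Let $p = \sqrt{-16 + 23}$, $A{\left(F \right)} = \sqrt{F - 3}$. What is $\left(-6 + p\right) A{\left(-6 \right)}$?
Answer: $3 i \left(-6 + \sqrt{7}\right) \approx - 10.063 i$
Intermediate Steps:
$A{\left(F \right)} = \sqrt{-3 + F}$
$p = \sqrt{7} \approx 2.6458$
$\left(-6 + p\right) A{\left(-6 \right)} = \left(-6 + \sqrt{7}\right) \sqrt{-3 - 6} = \left(-6 + \sqrt{7}\right) \sqrt{-9} = \left(-6 + \sqrt{7}\right) 3 i = 3 i \left(-6 + \sqrt{7}\right)$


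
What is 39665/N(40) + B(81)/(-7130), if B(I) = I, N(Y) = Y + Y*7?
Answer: 28278553/228160 ≈ 123.94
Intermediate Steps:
N(Y) = 8*Y (N(Y) = Y + 7*Y = 8*Y)
39665/N(40) + B(81)/(-7130) = 39665/((8*40)) + 81/(-7130) = 39665/320 + 81*(-1/7130) = 39665*(1/320) - 81/7130 = 7933/64 - 81/7130 = 28278553/228160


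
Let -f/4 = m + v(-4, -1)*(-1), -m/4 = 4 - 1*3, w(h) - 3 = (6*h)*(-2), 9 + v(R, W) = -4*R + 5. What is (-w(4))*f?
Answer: 2880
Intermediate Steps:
v(R, W) = -4 - 4*R (v(R, W) = -9 + (-4*R + 5) = -9 + (5 - 4*R) = -4 - 4*R)
w(h) = 3 - 12*h (w(h) = 3 + (6*h)*(-2) = 3 - 12*h)
m = -4 (m = -4*(4 - 1*3) = -4*(4 - 3) = -4*1 = -4)
f = 64 (f = -4*(-4 + (-4 - 4*(-4))*(-1)) = -4*(-4 + (-4 + 16)*(-1)) = -4*(-4 + 12*(-1)) = -4*(-4 - 12) = -4*(-16) = 64)
(-w(4))*f = -(3 - 12*4)*64 = -(3 - 48)*64 = -1*(-45)*64 = 45*64 = 2880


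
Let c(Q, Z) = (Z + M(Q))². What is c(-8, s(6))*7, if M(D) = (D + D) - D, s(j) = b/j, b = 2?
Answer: 3703/9 ≈ 411.44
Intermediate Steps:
s(j) = 2/j
M(D) = D (M(D) = 2*D - D = D)
c(Q, Z) = (Q + Z)² (c(Q, Z) = (Z + Q)² = (Q + Z)²)
c(-8, s(6))*7 = (-8 + 2/6)²*7 = (-8 + 2*(⅙))²*7 = (-8 + ⅓)²*7 = (-23/3)²*7 = (529/9)*7 = 3703/9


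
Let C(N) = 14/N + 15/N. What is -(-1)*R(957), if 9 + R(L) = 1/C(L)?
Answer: 24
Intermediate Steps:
C(N) = 29/N
R(L) = -9 + L/29 (R(L) = -9 + 1/(29/L) = -9 + L/29)
-(-1)*R(957) = -(-1)*(-9 + (1/29)*957) = -(-1)*(-9 + 33) = -(-1)*24 = -1*(-24) = 24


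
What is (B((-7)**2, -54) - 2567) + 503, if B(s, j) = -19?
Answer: -2083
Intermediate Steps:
(B((-7)**2, -54) - 2567) + 503 = (-19 - 2567) + 503 = -2586 + 503 = -2083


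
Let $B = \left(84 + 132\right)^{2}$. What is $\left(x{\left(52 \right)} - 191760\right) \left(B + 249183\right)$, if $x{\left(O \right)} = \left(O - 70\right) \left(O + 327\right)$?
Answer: $-58748300298$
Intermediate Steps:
$x{\left(O \right)} = \left(-70 + O\right) \left(327 + O\right)$
$B = 46656$ ($B = 216^{2} = 46656$)
$\left(x{\left(52 \right)} - 191760\right) \left(B + 249183\right) = \left(\left(-22890 + 52^{2} + 257 \cdot 52\right) - 191760\right) \left(46656 + 249183\right) = \left(\left(-22890 + 2704 + 13364\right) - 191760\right) 295839 = \left(-6822 - 191760\right) 295839 = \left(-198582\right) 295839 = -58748300298$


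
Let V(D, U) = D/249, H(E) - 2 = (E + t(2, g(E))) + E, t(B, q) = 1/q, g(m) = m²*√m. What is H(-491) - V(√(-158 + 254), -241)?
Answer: -980 - 4*√6/249 - I*√491/118370771 ≈ -980.04 - 1.872e-7*I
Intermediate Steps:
g(m) = m^(5/2)
H(E) = 2 + E^(-5/2) + 2*E (H(E) = 2 + ((E + 1/(E^(5/2))) + E) = 2 + ((E + E^(-5/2)) + E) = 2 + (E^(-5/2) + 2*E) = 2 + E^(-5/2) + 2*E)
V(D, U) = D/249 (V(D, U) = D*(1/249) = D/249)
H(-491) - V(√(-158 + 254), -241) = (2 + (-491)^(-5/2) + 2*(-491)) - √(-158 + 254)/249 = (2 - I*√491/118370771 - 982) - √96/249 = (-980 - I*√491/118370771) - 4*√6/249 = -980 - 4*√6/249 - I*√491/118370771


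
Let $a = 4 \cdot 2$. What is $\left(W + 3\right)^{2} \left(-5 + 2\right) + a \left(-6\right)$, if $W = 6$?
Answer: $-291$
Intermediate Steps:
$a = 8$
$\left(W + 3\right)^{2} \left(-5 + 2\right) + a \left(-6\right) = \left(6 + 3\right)^{2} \left(-5 + 2\right) + 8 \left(-6\right) = 9^{2} \left(-3\right) - 48 = 81 \left(-3\right) - 48 = -243 - 48 = -291$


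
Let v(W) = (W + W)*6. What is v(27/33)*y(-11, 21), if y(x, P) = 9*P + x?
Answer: 19224/11 ≈ 1747.6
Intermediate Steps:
v(W) = 12*W (v(W) = (2*W)*6 = 12*W)
y(x, P) = x + 9*P
v(27/33)*y(-11, 21) = (12*(27/33))*(-11 + 9*21) = (12*(27*(1/33)))*(-11 + 189) = (12*(9/11))*178 = (108/11)*178 = 19224/11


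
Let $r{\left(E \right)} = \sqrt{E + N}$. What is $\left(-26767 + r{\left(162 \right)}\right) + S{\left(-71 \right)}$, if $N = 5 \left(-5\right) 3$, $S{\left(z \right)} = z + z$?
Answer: $-26909 + \sqrt{87} \approx -26900.0$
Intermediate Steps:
$S{\left(z \right)} = 2 z$
$N = -75$ ($N = \left(-25\right) 3 = -75$)
$r{\left(E \right)} = \sqrt{-75 + E}$ ($r{\left(E \right)} = \sqrt{E - 75} = \sqrt{-75 + E}$)
$\left(-26767 + r{\left(162 \right)}\right) + S{\left(-71 \right)} = \left(-26767 + \sqrt{-75 + 162}\right) + 2 \left(-71\right) = \left(-26767 + \sqrt{87}\right) - 142 = -26909 + \sqrt{87}$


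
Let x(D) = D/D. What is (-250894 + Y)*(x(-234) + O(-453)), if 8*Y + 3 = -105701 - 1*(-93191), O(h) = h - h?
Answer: -2019665/8 ≈ -2.5246e+5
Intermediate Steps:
O(h) = 0
Y = -12513/8 (Y = -3/8 + (-105701 - 1*(-93191))/8 = -3/8 + (-105701 + 93191)/8 = -3/8 + (1/8)*(-12510) = -3/8 - 6255/4 = -12513/8 ≈ -1564.1)
x(D) = 1
(-250894 + Y)*(x(-234) + O(-453)) = (-250894 - 12513/8)*(1 + 0) = -2019665/8*1 = -2019665/8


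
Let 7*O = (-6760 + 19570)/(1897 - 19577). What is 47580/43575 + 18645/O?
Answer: -31920295108/177205 ≈ -1.8013e+5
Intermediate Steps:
O = -183/1768 (O = ((-6760 + 19570)/(1897 - 19577))/7 = (12810/(-17680))/7 = (12810*(-1/17680))/7 = (⅐)*(-1281/1768) = -183/1768 ≈ -0.10351)
47580/43575 + 18645/O = 47580/43575 + 18645/(-183/1768) = 47580*(1/43575) + 18645*(-1768/183) = 3172/2905 - 10988120/61 = -31920295108/177205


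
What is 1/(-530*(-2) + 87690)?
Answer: 1/88750 ≈ 1.1268e-5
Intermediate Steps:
1/(-530*(-2) + 87690) = 1/(1060 + 87690) = 1/88750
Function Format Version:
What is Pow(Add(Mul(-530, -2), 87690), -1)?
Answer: Rational(1, 88750) ≈ 1.1268e-5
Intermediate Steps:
Pow(Add(Mul(-530, -2), 87690), -1) = Pow(Add(1060, 87690), -1) = Pow(88750, -1) = Rational(1, 88750)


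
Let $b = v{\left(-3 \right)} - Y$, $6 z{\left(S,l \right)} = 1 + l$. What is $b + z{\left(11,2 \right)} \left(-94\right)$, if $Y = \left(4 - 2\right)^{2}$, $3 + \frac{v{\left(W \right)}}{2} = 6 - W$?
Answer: $-39$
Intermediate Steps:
$v{\left(W \right)} = 6 - 2 W$ ($v{\left(W \right)} = -6 + 2 \left(6 - W\right) = -6 - \left(-12 + 2 W\right) = 6 - 2 W$)
$z{\left(S,l \right)} = \frac{1}{6} + \frac{l}{6}$ ($z{\left(S,l \right)} = \frac{1 + l}{6} = \frac{1}{6} + \frac{l}{6}$)
$Y = 4$ ($Y = 2^{2} = 4$)
$b = 8$ ($b = \left(6 - -6\right) - 4 = \left(6 + 6\right) - 4 = 12 - 4 = 8$)
$b + z{\left(11,2 \right)} \left(-94\right) = 8 + \left(\frac{1}{6} + \frac{1}{6} \cdot 2\right) \left(-94\right) = 8 + \left(\frac{1}{6} + \frac{1}{3}\right) \left(-94\right) = 8 + \frac{1}{2} \left(-94\right) = 8 - 47 = -39$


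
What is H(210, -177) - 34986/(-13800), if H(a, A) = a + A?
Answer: 81731/2300 ≈ 35.535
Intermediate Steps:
H(a, A) = A + a
H(210, -177) - 34986/(-13800) = (-177 + 210) - 34986/(-13800) = 33 - 34986*(-1/13800) = 33 + 5831/2300 = 81731/2300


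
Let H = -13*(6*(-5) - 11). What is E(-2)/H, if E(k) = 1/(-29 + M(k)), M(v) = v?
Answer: -1/16523 ≈ -6.0522e-5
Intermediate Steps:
E(k) = 1/(-29 + k)
H = 533 (H = -13*(-30 - 11) = -13*(-41) = 533)
E(-2)/H = 1/(-29 - 2*533) = (1/533)/(-31) = -1/31*1/533 = -1/16523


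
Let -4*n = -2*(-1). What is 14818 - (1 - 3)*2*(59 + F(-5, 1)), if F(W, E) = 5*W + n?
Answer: 14952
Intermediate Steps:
n = -1/2 (n = -(-1)*(-1)/2 = -1/4*2 = -1/2 ≈ -0.50000)
F(W, E) = -1/2 + 5*W (F(W, E) = 5*W - 1/2 = -1/2 + 5*W)
14818 - (1 - 3)*2*(59 + F(-5, 1)) = 14818 - (1 - 3)*2*(59 + (-1/2 + 5*(-5))) = 14818 - (-2*2)*(59 + (-1/2 - 25)) = 14818 - (-4)*(59 - 51/2) = 14818 - (-4)*67/2 = 14818 - 1*(-134) = 14818 + 134 = 14952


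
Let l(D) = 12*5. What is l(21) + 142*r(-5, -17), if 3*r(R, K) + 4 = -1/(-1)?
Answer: -82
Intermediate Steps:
r(R, K) = -1 (r(R, K) = -4/3 + (-1/(-1))/3 = -4/3 + (-1*(-1))/3 = -4/3 + (⅓)*1 = -4/3 + ⅓ = -1)
l(D) = 60
l(21) + 142*r(-5, -17) = 60 + 142*(-1) = 60 - 142 = -82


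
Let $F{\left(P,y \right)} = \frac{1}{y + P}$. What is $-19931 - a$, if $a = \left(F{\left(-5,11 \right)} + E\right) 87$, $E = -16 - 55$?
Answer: $- \frac{27537}{2} \approx -13769.0$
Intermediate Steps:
$F{\left(P,y \right)} = \frac{1}{P + y}$
$E = -71$ ($E = -16 - 55 = -71$)
$a = - \frac{12325}{2}$ ($a = \left(\frac{1}{-5 + 11} - 71\right) 87 = \left(\frac{1}{6} - 71\right) 87 = \left(- \frac{425}{6}\right) 87 = - \frac{12325}{2} \approx -6162.5$)
$-19931 - a = -19931 - - \frac{12325}{2} = -19931 + \frac{12325}{2} = - \frac{27537}{2}$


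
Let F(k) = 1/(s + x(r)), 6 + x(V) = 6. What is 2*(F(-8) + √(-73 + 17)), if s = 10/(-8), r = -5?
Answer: -8/5 + 4*I*√14 ≈ -1.6 + 14.967*I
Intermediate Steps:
x(V) = 0 (x(V) = -6 + 6 = 0)
s = -5/4 (s = 10*(-⅛) = -5/4 ≈ -1.2500)
F(k) = -⅘ (F(k) = 1/(-5/4 + 0) = 1/(-5/4) = -⅘)
2*(F(-8) + √(-73 + 17)) = 2*(-⅘ + √(-73 + 17)) = 2*(-⅘ + √(-56)) = 2*(-⅘ + 2*I*√14) = -8/5 + 4*I*√14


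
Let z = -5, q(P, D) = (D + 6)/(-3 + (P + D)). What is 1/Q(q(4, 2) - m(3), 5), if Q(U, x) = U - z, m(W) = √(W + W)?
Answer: 69/475 + 9*√6/475 ≈ 0.19167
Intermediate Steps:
q(P, D) = (6 + D)/(-3 + D + P) (q(P, D) = (6 + D)/(-3 + (D + P)) = (6 + D)/(-3 + D + P))
m(W) = √2*√W (m(W) = √(2*W) = √2*√W)
Q(U, x) = 5 + U (Q(U, x) = U - 1*(-5) = U + 5 = 5 + U)
1/Q(q(4, 2) - m(3), 5) = 1/(5 + ((6 + 2)/(-3 + 2 + 4) - √2*√3)) = 1/(5 + (8/3 - √6)) = 1/(23/3 - √6)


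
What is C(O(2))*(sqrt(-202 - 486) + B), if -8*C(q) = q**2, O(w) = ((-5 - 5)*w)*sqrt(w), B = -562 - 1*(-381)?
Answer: 18100 - 400*I*sqrt(43) ≈ 18100.0 - 2623.0*I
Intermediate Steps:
B = -181 (B = -562 + 381 = -181)
O(w) = -10*w**(3/2) (O(w) = (-10*w)*sqrt(w) = -10*w**(3/2))
C(q) = -q**2/8
C(O(2))*(sqrt(-202 - 486) + B) = (-(-20*sqrt(2))**2/8)*(sqrt(-202 - 486) - 181) = (-(-20*sqrt(2))**2/8)*(sqrt(-688) - 181) = (-(-20*sqrt(2))**2/8)*(4*I*sqrt(43) - 181) = (-1/8*800)*(-181 + 4*I*sqrt(43)) = -100*(-181 + 4*I*sqrt(43)) = 18100 - 400*I*sqrt(43)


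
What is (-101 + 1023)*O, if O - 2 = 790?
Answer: 730224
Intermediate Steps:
O = 792 (O = 2 + 790 = 792)
(-101 + 1023)*O = (-101 + 1023)*792 = 922*792 = 730224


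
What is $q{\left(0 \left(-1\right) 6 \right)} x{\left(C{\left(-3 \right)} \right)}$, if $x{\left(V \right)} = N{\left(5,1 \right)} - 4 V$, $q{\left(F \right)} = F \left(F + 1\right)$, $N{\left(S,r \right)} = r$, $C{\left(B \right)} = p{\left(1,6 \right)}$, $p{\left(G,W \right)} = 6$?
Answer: $0$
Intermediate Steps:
$C{\left(B \right)} = 6$
$q{\left(F \right)} = F \left(1 + F\right)$
$x{\left(V \right)} = 1 - 4 V$
$q{\left(0 \left(-1\right) 6 \right)} x{\left(C{\left(-3 \right)} \right)} = 0 \left(-1\right) 6 \left(1 + 0 \left(-1\right) 6\right) \left(1 - 24\right) = 0 \cdot 6 \left(1 + 0 \cdot 6\right) \left(1 - 24\right) = 0 \left(1 + 0\right) \left(-23\right) = 0 \cdot 1 \left(-23\right) = 0 \left(-23\right) = 0$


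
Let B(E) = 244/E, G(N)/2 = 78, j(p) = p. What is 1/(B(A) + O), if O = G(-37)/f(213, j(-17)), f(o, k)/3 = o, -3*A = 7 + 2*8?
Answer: -4899/154720 ≈ -0.031664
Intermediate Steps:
G(N) = 156 (G(N) = 2*78 = 156)
A = -23/3 (A = -(7 + 2*8)/3 = -(7 + 16)/3 = -⅓*23 = -23/3 ≈ -7.6667)
f(o, k) = 3*o
O = 52/213 (O = 156/((3*213)) = 156/639 = 156*(1/639) = 52/213 ≈ 0.24413)
1/(B(A) + O) = 1/(244/(-23/3) + 52/213) = 1/(244*(-3/23) + 52/213) = 1/(-732/23 + 52/213) = 1/(-154720/4899) = -4899/154720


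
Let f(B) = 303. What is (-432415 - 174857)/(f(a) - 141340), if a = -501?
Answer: 607272/141037 ≈ 4.3058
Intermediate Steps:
(-432415 - 174857)/(f(a) - 141340) = (-432415 - 174857)/(303 - 141340) = -607272/(-141037) = -607272*(-1/141037) = 607272/141037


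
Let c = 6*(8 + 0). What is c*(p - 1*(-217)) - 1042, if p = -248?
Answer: -2530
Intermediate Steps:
c = 48 (c = 6*8 = 48)
c*(p - 1*(-217)) - 1042 = 48*(-248 - 1*(-217)) - 1042 = 48*(-248 + 217) - 1042 = 48*(-31) - 1042 = -1488 - 1042 = -2530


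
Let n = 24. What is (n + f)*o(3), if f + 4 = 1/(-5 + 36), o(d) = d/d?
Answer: 621/31 ≈ 20.032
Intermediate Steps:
o(d) = 1
f = -123/31 (f = -4 + 1/(-5 + 36) = -4 + 1/31 = -123/31 ≈ -3.9677)
(n + f)*o(3) = (24 - 123/31)*1 = (621/31)*1 = 621/31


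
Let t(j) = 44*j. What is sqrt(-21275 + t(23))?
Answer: I*sqrt(20263) ≈ 142.35*I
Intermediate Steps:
sqrt(-21275 + t(23)) = sqrt(-21275 + 44*23) = sqrt(-21275 + 1012) = sqrt(-20263) = I*sqrt(20263)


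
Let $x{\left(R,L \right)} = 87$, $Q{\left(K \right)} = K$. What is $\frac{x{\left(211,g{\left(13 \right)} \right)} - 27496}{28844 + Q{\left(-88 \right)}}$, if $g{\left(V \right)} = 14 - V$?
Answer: $- \frac{27409}{28756} \approx -0.95316$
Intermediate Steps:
$\frac{x{\left(211,g{\left(13 \right)} \right)} - 27496}{28844 + Q{\left(-88 \right)}} = \frac{87 - 27496}{28844 - 88} = - \frac{27409}{28756}$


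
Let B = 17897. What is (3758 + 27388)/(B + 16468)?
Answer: 358/395 ≈ 0.90633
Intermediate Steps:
(3758 + 27388)/(B + 16468) = (3758 + 27388)/(17897 + 16468) = 31146/34365 = 31146*(1/34365) = 358/395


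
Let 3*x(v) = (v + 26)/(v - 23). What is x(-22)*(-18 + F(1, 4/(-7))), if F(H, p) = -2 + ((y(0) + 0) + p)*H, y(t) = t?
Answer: 64/105 ≈ 0.60952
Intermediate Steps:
x(v) = (26 + v)/(3*(-23 + v)) (x(v) = ((v + 26)/(v - 23))/3 = ((26 + v)/(-23 + v))/3 = (26 + v)/(3*(-23 + v)))
F(H, p) = -2 + H*p (F(H, p) = -2 + ((0 + 0) + p)*H = -2 + (0 + p)*H = -2 + p*H = -2 + H*p)
x(-22)*(-18 + F(1, 4/(-7))) = ((26 - 22)/(3*(-23 - 22)))*(-18 + (-2 + 1*(4/(-7)))) = ((1/3)*4/(-45))*(-18 + (-2 + 1*(4*(-1/7)))) = ((1/3)*(-1/45)*4)*(-18 + (-2 + 1*(-4/7))) = -4*(-18 + (-2 - 4/7))/135 = -4*(-18 - 18/7)/135 = -4/135*(-144/7) = 64/105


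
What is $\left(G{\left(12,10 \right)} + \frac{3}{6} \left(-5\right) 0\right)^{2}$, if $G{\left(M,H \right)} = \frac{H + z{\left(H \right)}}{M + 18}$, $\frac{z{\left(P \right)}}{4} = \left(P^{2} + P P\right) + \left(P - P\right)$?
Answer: $729$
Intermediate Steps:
$z{\left(P \right)} = 8 P^{2}$ ($z{\left(P \right)} = 4 \left(\left(P^{2} + P P\right) + \left(P - P\right)\right) = 4 \left(\left(P^{2} + P^{2}\right) + 0\right) = 4 \left(2 P^{2} + 0\right) = 4 \cdot 2 P^{2} = 8 P^{2}$)
$G{\left(M,H \right)} = \frac{H + 8 H^{2}}{18 + M}$ ($G{\left(M,H \right)} = \frac{H + 8 H^{2}}{M + 18} = \frac{H + 8 H^{2}}{18 + M}$)
$\left(G{\left(12,10 \right)} + \frac{3}{6} \left(-5\right) 0\right)^{2} = \left(\frac{10 \left(1 + 8 \cdot 10\right)}{18 + 12} + \frac{3}{6} \left(-5\right) 0\right)^{2} = \left(\frac{10 \left(1 + 80\right)}{30} + 3 \cdot \frac{1}{6} \left(-5\right) 0\right)^{2} = \left(10 \cdot \frac{1}{30} \cdot 81 + \frac{1}{2} \left(-5\right) 0\right)^{2} = \left(27 - 0\right)^{2} = \left(27 + 0\right)^{2} = 27^{2} = 729$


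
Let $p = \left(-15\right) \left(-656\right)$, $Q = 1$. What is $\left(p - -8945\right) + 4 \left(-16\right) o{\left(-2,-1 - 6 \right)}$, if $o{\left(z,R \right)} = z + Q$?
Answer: $18849$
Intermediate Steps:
$p = 9840$
$o{\left(z,R \right)} = 1 + z$ ($o{\left(z,R \right)} = z + 1 = 1 + z$)
$\left(p - -8945\right) + 4 \left(-16\right) o{\left(-2,-1 - 6 \right)} = \left(9840 - -8945\right) + 4 \left(-16\right) \left(1 - 2\right) = \left(9840 + 8945\right) - -64 = 18785 + 64 = 18849$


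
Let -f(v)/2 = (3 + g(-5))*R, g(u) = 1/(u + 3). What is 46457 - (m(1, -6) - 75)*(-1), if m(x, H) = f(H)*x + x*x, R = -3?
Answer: 46398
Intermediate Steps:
g(u) = 1/(3 + u)
f(v) = 15 (f(v) = -2*(3 + 1/(3 - 5))*(-3) = -2*(3 + 1/(-2))*(-3) = -2*(3 - ½)*(-3) = -5*(-3) = -2*(-15/2) = 15)
m(x, H) = x² + 15*x (m(x, H) = 15*x + x*x = 15*x + x² = x² + 15*x)
46457 - (m(1, -6) - 75)*(-1) = 46457 - (1*(15 + 1) - 75)*(-1) = 46457 - (1*16 - 75)*(-1) = 46457 - (16 - 75)*(-1) = 46457 - (-59)*(-1) = 46457 - 1*59 = 46457 - 59 = 46398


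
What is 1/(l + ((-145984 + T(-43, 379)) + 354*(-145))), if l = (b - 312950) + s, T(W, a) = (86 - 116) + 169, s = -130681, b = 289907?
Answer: -1/350899 ≈ -2.8498e-6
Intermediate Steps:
T(W, a) = 139 (T(W, a) = -30 + 169 = 139)
l = -153724 (l = (289907 - 312950) - 130681 = -23043 - 130681 = -153724)
1/(l + ((-145984 + T(-43, 379)) + 354*(-145))) = 1/(-153724 + ((-145984 + 139) + 354*(-145))) = 1/(-153724 + (-145845 - 51330)) = 1/(-153724 - 197175) = 1/(-350899) = -1/350899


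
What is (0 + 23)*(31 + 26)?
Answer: 1311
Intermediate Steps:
(0 + 23)*(31 + 26) = 23*57 = 1311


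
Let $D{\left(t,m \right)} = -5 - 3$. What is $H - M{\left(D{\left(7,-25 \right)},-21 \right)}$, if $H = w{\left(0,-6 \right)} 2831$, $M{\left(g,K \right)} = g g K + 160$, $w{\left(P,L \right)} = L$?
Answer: $-15802$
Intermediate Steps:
$D{\left(t,m \right)} = -8$ ($D{\left(t,m \right)} = -5 - 3 = -8$)
$M{\left(g,K \right)} = 160 + K g^{2}$ ($M{\left(g,K \right)} = g^{2} K + 160 = K g^{2} + 160 = 160 + K g^{2}$)
$H = -16986$ ($H = \left(-6\right) 2831 = -16986$)
$H - M{\left(D{\left(7,-25 \right)},-21 \right)} = -16986 - \left(160 - 21 \left(-8\right)^{2}\right) = -16986 - \left(160 - 1344\right) = -16986 - -1184 = -16986 + 1184 = -15802$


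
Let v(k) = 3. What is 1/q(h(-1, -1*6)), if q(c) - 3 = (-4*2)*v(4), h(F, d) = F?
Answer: -1/21 ≈ -0.047619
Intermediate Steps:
q(c) = -21 (q(c) = 3 - 4*2*3 = 3 - 8*3 = 3 - 24 = -21)
1/q(h(-1, -1*6)) = 1/(-21) = -1/21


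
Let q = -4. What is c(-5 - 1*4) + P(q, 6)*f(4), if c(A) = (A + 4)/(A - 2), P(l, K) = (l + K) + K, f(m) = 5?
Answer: 445/11 ≈ 40.455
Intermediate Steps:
P(l, K) = l + 2*K (P(l, K) = (K + l) + K = l + 2*K)
c(A) = (4 + A)/(-2 + A)
c(-5 - 1*4) + P(q, 6)*f(4) = (4 + (-5 - 1*4))/(-2 + (-5 - 1*4)) + (-4 + 2*6)*5 = (4 + (-5 - 4))/(-2 + (-5 - 4)) + (-4 + 12)*5 = (4 - 9)/(-2 - 9) + 8*5 = -5/(-11) + 40 = -1/11*(-5) + 40 = 5/11 + 40 = 445/11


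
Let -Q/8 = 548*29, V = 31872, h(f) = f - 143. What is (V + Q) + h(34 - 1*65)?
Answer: -95438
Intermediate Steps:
h(f) = -143 + f
Q = -127136 (Q = -4384*29 = -8*15892 = -127136)
(V + Q) + h(34 - 1*65) = (31872 - 127136) + (-143 + (34 - 1*65)) = -95264 + (-143 + (34 - 65)) = -95264 + (-143 - 31) = -95264 - 174 = -95438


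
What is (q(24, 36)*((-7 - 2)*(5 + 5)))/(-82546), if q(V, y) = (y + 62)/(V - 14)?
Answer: 441/41273 ≈ 0.010685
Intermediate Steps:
q(V, y) = (62 + y)/(-14 + V)
(q(24, 36)*((-7 - 2)*(5 + 5)))/(-82546) = (((62 + 36)/(-14 + 24))*((-7 - 2)*(5 + 5)))/(-82546) = ((98/10)*(-9*10))*(-1/82546) = (((⅒)*98)*(-90))*(-1/82546) = ((49/5)*(-90))*(-1/82546) = -882*(-1/82546) = 441/41273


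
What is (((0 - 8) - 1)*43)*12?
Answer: -4644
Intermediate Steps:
(((0 - 8) - 1)*43)*12 = ((-8 - 1)*43)*12 = -9*43*12 = -387*12 = -4644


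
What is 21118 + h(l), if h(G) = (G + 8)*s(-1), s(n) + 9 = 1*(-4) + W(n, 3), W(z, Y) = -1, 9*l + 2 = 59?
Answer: 62752/3 ≈ 20917.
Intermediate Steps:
l = 19/3 (l = -2/9 + (1/9)*59 = -2/9 + 59/9 = 19/3 ≈ 6.3333)
s(n) = -14 (s(n) = -9 + (1*(-4) - 1) = -9 + (-4 - 1) = -9 - 5 = -14)
h(G) = -112 - 14*G (h(G) = (G + 8)*(-14) = (8 + G)*(-14) = -112 - 14*G)
21118 + h(l) = 21118 + (-112 - 14*19/3) = 21118 + (-112 - 266/3) = 21118 - 602/3 = 62752/3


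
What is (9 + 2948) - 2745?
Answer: 212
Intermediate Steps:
(9 + 2948) - 2745 = 2957 - 2745 = 212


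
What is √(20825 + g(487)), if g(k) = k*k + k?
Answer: √258481 ≈ 508.41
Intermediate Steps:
g(k) = k + k² (g(k) = k² + k = k + k²)
√(20825 + g(487)) = √(20825 + 487*(1 + 487)) = √(20825 + 487*488) = √(20825 + 237656) = √258481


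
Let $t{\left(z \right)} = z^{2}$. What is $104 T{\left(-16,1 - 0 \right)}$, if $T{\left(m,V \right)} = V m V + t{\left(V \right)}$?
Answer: $-1560$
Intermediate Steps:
$T{\left(m,V \right)} = V^{2} + m V^{2}$ ($T{\left(m,V \right)} = V m V + V^{2} = m V^{2} + V^{2} = V^{2} + m V^{2}$)
$104 T{\left(-16,1 - 0 \right)} = 104 \left(1 - 0\right)^{2} \left(1 - 16\right) = 104 \left(1 + 0\right)^{2} \left(-15\right) = 104 \cdot 1^{2} \left(-15\right) = 104 \cdot 1 \left(-15\right) = 104 \left(-15\right) = -1560$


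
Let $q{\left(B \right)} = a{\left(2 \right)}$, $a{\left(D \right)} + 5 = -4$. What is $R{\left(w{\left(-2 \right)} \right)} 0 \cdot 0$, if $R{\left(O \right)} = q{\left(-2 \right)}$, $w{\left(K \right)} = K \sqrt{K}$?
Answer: $0$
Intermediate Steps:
$a{\left(D \right)} = -9$ ($a{\left(D \right)} = -5 - 4 = -9$)
$w{\left(K \right)} = K^{\frac{3}{2}}$
$q{\left(B \right)} = -9$
$R{\left(O \right)} = -9$
$R{\left(w{\left(-2 \right)} \right)} 0 \cdot 0 = \left(-9\right) 0 \cdot 0 = 0 \cdot 0 = 0$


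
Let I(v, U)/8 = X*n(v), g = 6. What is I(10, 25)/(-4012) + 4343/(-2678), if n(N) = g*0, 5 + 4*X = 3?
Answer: -4343/2678 ≈ -1.6217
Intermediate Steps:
X = -1/2 (X = -5/4 + (1/4)*3 = -5/4 + 3/4 = -1/2 ≈ -0.50000)
n(N) = 0 (n(N) = 6*0 = 0)
I(v, U) = 0 (I(v, U) = 8*(-1/2*0) = 8*0 = 0)
I(10, 25)/(-4012) + 4343/(-2678) = 0/(-4012) + 4343/(-2678) = 0*(-1/4012) + 4343*(-1/2678) = 0 - 4343/2678 = -4343/2678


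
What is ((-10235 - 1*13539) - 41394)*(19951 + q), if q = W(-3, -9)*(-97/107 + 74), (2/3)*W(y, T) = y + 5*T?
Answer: -102420961360/107 ≈ -9.5721e+8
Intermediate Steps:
W(y, T) = 3*y/2 + 15*T/2 (W(y, T) = 3*(y + 5*T)/2 = 3*y/2 + 15*T/2)
q = -563112/107 (q = ((3/2)*(-3) + (15/2)*(-9))*(-97/107 + 74) = (-9/2 - 135/2)*(-97*1/107 + 74) = -72*(-97/107 + 74) = -72*7821/107 = -563112/107 ≈ -5262.7)
((-10235 - 1*13539) - 41394)*(19951 + q) = ((-10235 - 1*13539) - 41394)*(19951 - 563112/107) = ((-10235 - 13539) - 41394)*(1571645/107) = (-23774 - 41394)*(1571645/107) = -65168*1571645/107 = -102420961360/107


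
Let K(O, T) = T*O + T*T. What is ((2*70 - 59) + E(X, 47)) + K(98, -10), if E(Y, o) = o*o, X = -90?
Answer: 1410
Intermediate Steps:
E(Y, o) = o**2
K(O, T) = T**2 + O*T (K(O, T) = O*T + T**2 = T**2 + O*T)
((2*70 - 59) + E(X, 47)) + K(98, -10) = ((2*70 - 59) + 47**2) - 10*(98 - 10) = ((140 - 59) + 2209) - 10*88 = (81 + 2209) - 880 = 2290 - 880 = 1410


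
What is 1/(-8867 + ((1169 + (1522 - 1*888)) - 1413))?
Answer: -1/8477 ≈ -0.00011797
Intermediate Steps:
1/(-8867 + ((1169 + (1522 - 1*888)) - 1413)) = 1/(-8867 + ((1169 + (1522 - 888)) - 1413)) = 1/(-8867 + ((1169 + 634) - 1413)) = 1/(-8867 + (1803 - 1413)) = 1/(-8867 + 390) = 1/(-8477) = -1/8477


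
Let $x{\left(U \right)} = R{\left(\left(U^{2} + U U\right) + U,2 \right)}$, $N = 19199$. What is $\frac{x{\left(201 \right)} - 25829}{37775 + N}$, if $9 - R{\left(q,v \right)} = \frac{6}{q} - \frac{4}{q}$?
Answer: $- \frac{1045748731}{2307532461} \approx -0.45319$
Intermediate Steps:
$R{\left(q,v \right)} = 9 - \frac{2}{q}$ ($R{\left(q,v \right)} = 9 - \left(\frac{6}{q} - \frac{4}{q}\right) = 9 - \frac{2}{q}$)
$x{\left(U \right)} = 9 - \frac{2}{U + 2 U^{2}}$ ($x{\left(U \right)} = 9 - \frac{2}{\left(U^{2} + U U\right) + U} = 9 - \frac{2}{\left(U^{2} + U^{2}\right) + U} = 9 - \frac{2}{2 U^{2} + U} = 9 - \frac{2}{U + 2 U^{2}}$)
$\frac{x{\left(201 \right)} - 25829}{37775 + N} = \frac{\left(9 - \frac{2}{201 \left(1 + 2 \cdot 201\right)}\right) - 25829}{37775 + 19199} = \frac{\left(9 - \frac{2}{201 \left(1 + 402\right)}\right) - 25829}{56974} = \left(\left(9 - \frac{2}{201 \cdot 403}\right) - 25829\right) \frac{1}{56974} = \left(\left(9 - \frac{2}{201} \cdot \frac{1}{403}\right) - 25829\right) \frac{1}{56974} = \left(\left(9 - \frac{2}{81003}\right) - 25829\right) \frac{1}{56974} = \left(\frac{729025}{81003} - 25829\right) \frac{1}{56974} = \left(- \frac{2091497462}{81003}\right) \frac{1}{56974} = - \frac{1045748731}{2307532461}$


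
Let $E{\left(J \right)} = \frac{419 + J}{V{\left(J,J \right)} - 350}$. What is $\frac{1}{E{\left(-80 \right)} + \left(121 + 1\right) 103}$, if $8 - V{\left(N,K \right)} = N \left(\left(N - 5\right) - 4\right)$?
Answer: $\frac{7462}{93767153} \approx 7.958 \cdot 10^{-5}$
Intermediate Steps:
$V{\left(N,K \right)} = 8 - N \left(-9 + N\right)$ ($V{\left(N,K \right)} = 8 - N \left(\left(N - 5\right) - 4\right) = 8 - N \left(\left(-5 + N\right) - 4\right) = 8 - N \left(-9 + N\right)$)
$E{\left(J \right)} = \frac{419 + J}{-342 - J^{2} + 9 J}$ ($E{\left(J \right)} = \frac{419 + J}{\left(8 - J^{2} + 9 J\right) - 350} = \frac{419 + J}{-342 - J^{2} + 9 J}$)
$\frac{1}{E{\left(-80 \right)} + \left(121 + 1\right) 103} = \frac{1}{\frac{-419 - -80}{342 + \left(-80\right)^{2} - -720} + \left(121 + 1\right) 103} = \frac{1}{\frac{-419 + 80}{342 + 6400 + 720} + 122 \cdot 103} = \frac{1}{\frac{1}{7462} \left(-339\right) + 12566} = \frac{1}{- \frac{339}{7462} + 12566} = \frac{1}{\frac{93767153}{7462}} = \frac{7462}{93767153}$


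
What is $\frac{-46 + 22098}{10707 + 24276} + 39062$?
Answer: $\frac{1366527998}{34983} \approx 39063.0$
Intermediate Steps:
$\frac{-46 + 22098}{10707 + 24276} + 39062 = \frac{22052}{34983} + 39062 = \frac{1366527998}{34983}$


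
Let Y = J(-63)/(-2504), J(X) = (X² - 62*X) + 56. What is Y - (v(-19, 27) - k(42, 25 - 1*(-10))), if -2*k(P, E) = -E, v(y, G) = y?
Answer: 83465/2504 ≈ 33.333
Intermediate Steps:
J(X) = 56 + X² - 62*X
Y = -7931/2504 (Y = (56 + (-63)² - 62*(-63))/(-2504) = (56 + 3969 + 3906)*(-1/2504) = 7931*(-1/2504) = -7931/2504 ≈ -3.1673)
k(P, E) = E/2 (k(P, E) = -(-1)*E/2 = E/2)
Y - (v(-19, 27) - k(42, 25 - 1*(-10))) = -7931/2504 - (-19 - (25 - 1*(-10))/2) = -7931/2504 - (-19 - (25 + 10)/2) = -7931/2504 - (-19 - 35/2) = -7931/2504 - 1*(-73/2) = -7931/2504 + 73/2 = 83465/2504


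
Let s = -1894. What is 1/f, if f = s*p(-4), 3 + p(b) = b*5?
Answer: 1/43562 ≈ 2.2956e-5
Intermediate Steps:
p(b) = -3 + 5*b (p(b) = -3 + b*5 = -3 + 5*b)
f = 43562 (f = -1894*(-3 + 5*(-4)) = -1894*(-3 - 20) = -1894*(-23) = 43562)
1/f = 1/43562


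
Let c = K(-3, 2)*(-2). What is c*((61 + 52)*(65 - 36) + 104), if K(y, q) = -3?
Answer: 20286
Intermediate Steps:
c = 6 (c = -3*(-2) = 6)
c*((61 + 52)*(65 - 36) + 104) = 6*((61 + 52)*(65 - 36) + 104) = 6*(113*29 + 104) = 6*(3277 + 104) = 6*3381 = 20286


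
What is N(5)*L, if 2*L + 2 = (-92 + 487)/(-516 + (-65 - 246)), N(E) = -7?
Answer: 14343/1654 ≈ 8.6717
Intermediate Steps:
L = -2049/1654 (L = -1 + ((-92 + 487)/(-516 + (-65 - 246)))/2 = -1 + (395/(-516 - 311))/2 = -1 + (395/(-827))/2 = -1 + (395*(-1/827))/2 = -1 + (½)*(-395/827) = -1 - 395/1654 = -2049/1654 ≈ -1.2388)
N(5)*L = -7*(-2049/1654) = 14343/1654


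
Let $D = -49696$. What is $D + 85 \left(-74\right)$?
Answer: $-55986$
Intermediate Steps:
$D + 85 \left(-74\right) = -49696 + 85 \left(-74\right) = -49696 - 6290 = -55986$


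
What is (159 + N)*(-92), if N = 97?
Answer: -23552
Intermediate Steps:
(159 + N)*(-92) = (159 + 97)*(-92) = 256*(-92) = -23552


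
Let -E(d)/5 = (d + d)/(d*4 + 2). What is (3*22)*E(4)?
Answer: -440/3 ≈ -146.67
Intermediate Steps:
E(d) = -10*d/(2 + 4*d) (E(d) = -5*(d + d)/(d*4 + 2) = -5*2*d/(4*d + 2) = -5*2*d/(2 + 4*d) = -10*d/(2 + 4*d))
(3*22)*E(4) = (3*22)*(-5*4/(1 + 2*4)) = 66*(-5*4/(1 + 8)) = 66*(-5*4/9) = 66*(-5*4*⅑) = 66*(-20/9) = -440/3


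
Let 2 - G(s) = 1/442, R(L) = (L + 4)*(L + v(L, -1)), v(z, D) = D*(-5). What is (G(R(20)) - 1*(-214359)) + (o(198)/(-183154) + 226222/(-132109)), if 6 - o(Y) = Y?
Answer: 1146260664793980513/5347380484706 ≈ 2.1436e+5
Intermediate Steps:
o(Y) = 6 - Y
v(z, D) = -5*D
R(L) = (4 + L)*(5 + L) (R(L) = (L + 4)*(L - 5*(-1)) = (4 + L)*(L + 5) = (4 + L)*(5 + L))
G(s) = 883/442 (G(s) = 2 - 1/442 = 883/442)
(G(R(20)) - 1*(-214359)) + (o(198)/(-183154) + 226222/(-132109)) = (883/442 - 1*(-214359)) + ((6 - 1*198)/(-183154) + 226222/(-132109)) = (883/442 + 214359) + ((6 - 198)*(-1/183154) + 226222*(-1/132109)) = 94747561/442 + (-192*(-1/183154) - 226222/132109) = 94747561/442 + (96/91577 - 226222/132109) = 94747561/442 - 20704049630/12098145893 = 1146260664793980513/5347380484706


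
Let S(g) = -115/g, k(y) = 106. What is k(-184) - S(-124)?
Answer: 13029/124 ≈ 105.07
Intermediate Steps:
k(-184) - S(-124) = 106 - (-115)/(-124) = 106 - (-115)*(-1)/124 = 106 - 1*115/124 = 106 - 115/124 = 13029/124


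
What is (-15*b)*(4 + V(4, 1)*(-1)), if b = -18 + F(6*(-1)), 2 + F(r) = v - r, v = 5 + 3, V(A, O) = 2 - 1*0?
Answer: 180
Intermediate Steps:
V(A, O) = 2 (V(A, O) = 2 + 0 = 2)
v = 8
F(r) = 6 - r (F(r) = -2 + (8 - r) = 6 - r)
b = -6 (b = -18 + (6 - 6*(-1)) = -18 + (6 - 1*(-6)) = -18 + (6 + 6) = -18 + 12 = -6)
(-15*b)*(4 + V(4, 1)*(-1)) = (-15*(-6))*(4 + 2*(-1)) = 90*(4 - 2) = 90*2 = 180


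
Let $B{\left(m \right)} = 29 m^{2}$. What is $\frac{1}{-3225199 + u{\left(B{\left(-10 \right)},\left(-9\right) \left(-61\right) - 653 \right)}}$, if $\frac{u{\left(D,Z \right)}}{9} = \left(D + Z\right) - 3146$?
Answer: $- \frac{1}{3228349} \approx -3.0976 \cdot 10^{-7}$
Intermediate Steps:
$u{\left(D,Z \right)} = -28314 + 9 D + 9 Z$ ($u{\left(D,Z \right)} = 9 \left(\left(D + Z\right) - 3146\right) = 9 \left(-3146 + D + Z\right) = -28314 + 9 D + 9 Z$)
$\frac{1}{-3225199 + u{\left(B{\left(-10 \right)},\left(-9\right) \left(-61\right) - 653 \right)}} = \frac{1}{-3225199 + \left(-28314 + 9 \cdot 29 \left(-10\right)^{2} + 9 \left(\left(-9\right) \left(-61\right) - 653\right)\right)} = \frac{1}{-3225199 + \left(-28314 + 9 \cdot 29 \cdot 100 + 9 \left(549 - 653\right)\right)} = \frac{1}{-3225199 + \left(-28314 + 9 \cdot 2900 + 9 \left(-104\right)\right)} = \frac{1}{-3225199 - 3150} = \frac{1}{-3228349} = - \frac{1}{3228349}$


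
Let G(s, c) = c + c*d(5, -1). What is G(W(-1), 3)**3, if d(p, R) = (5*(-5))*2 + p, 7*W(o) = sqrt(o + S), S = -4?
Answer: -2299968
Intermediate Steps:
W(o) = sqrt(-4 + o)/7 (W(o) = sqrt(o - 4)/7 = sqrt(-4 + o)/7)
d(p, R) = -50 + p (d(p, R) = -25*2 + p = -50 + p)
G(s, c) = -44*c (G(s, c) = c + c*(-50 + 5) = c + c*(-45) = c - 45*c = -44*c)
G(W(-1), 3)**3 = (-44*3)**3 = (-132)**3 = -2299968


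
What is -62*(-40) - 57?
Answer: 2423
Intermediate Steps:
-62*(-40) - 57 = 2480 - 57 = 2423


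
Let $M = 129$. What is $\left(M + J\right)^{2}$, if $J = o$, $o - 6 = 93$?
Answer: $51984$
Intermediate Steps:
$o = 99$ ($o = 6 + 93 = 99$)
$J = 99$
$\left(M + J\right)^{2} = \left(129 + 99\right)^{2} = 228^{2} = 51984$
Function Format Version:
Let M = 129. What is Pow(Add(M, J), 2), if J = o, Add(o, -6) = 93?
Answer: 51984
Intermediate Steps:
o = 99 (o = Add(6, 93) = 99)
J = 99
Pow(Add(M, J), 2) = Pow(Add(129, 99), 2) = Pow(228, 2) = 51984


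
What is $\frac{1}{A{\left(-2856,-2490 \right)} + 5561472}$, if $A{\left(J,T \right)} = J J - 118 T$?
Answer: $\frac{1}{14012028} \approx 7.1367 \cdot 10^{-8}$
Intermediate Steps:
$A{\left(J,T \right)} = J^{2} - 118 T$
$\frac{1}{A{\left(-2856,-2490 \right)} + 5561472} = \frac{1}{\left(\left(-2856\right)^{2} - -293820\right) + 5561472} = \frac{1}{\left(8156736 + 293820\right) + 5561472} = \frac{1}{8450556 + 5561472} = \frac{1}{14012028}$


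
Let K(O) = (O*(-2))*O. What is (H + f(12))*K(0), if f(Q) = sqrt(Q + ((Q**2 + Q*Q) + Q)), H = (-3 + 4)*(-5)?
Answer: 0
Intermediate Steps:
K(O) = -2*O**2 (K(O) = (-2*O)*O = -2*O**2)
H = -5 (H = 1*(-5) = -5)
f(Q) = sqrt(2*Q + 2*Q**2) (f(Q) = sqrt(Q + ((Q**2 + Q**2) + Q)) = sqrt(Q + (2*Q**2 + Q)) = sqrt(Q + (Q + 2*Q**2)) = sqrt(2*Q + 2*Q**2))
(H + f(12))*K(0) = (-5 + sqrt(2)*sqrt(12*(1 + 12)))*(-2*0**2) = (-5 + sqrt(2)*sqrt(12*13))*(-2*0) = (-5 + sqrt(2)*sqrt(156))*0 = (-5 + sqrt(2)*(2*sqrt(39)))*0 = (-5 + 2*sqrt(78))*0 = 0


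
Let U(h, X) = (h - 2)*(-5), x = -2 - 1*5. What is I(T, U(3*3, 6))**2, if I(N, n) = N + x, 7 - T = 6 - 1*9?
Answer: 9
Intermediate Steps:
x = -7 (x = -2 - 5 = -7)
T = 10 (T = 7 - (6 - 1*9) = 7 - (6 - 9) = 7 - 1*(-3) = 7 + 3 = 10)
U(h, X) = 10 - 5*h (U(h, X) = (-2 + h)*(-5) = 10 - 5*h)
I(N, n) = -7 + N (I(N, n) = N - 7 = -7 + N)
I(T, U(3*3, 6))**2 = (-7 + 10)**2 = 3**2 = 9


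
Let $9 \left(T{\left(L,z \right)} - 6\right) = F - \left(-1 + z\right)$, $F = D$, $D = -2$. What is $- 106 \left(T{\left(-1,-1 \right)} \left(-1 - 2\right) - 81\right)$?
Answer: $10494$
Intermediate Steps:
$F = -2$
$T{\left(L,z \right)} = \frac{53}{9} - \frac{z}{9}$ ($T{\left(L,z \right)} = 6 + \frac{-2 - \left(-1 + z\right)}{9} = 6 + \frac{-1 - z}{9} = 6 - \left(\frac{1}{9} + \frac{z}{9}\right) = \frac{53}{9} - \frac{z}{9}$)
$- 106 \left(T{\left(-1,-1 \right)} \left(-1 - 2\right) - 81\right) = - 106 \left(\left(\frac{53}{9} - - \frac{1}{9}\right) \left(-1 - 2\right) - 81\right) = - 106 \left(\left(\frac{53}{9} + \frac{1}{9}\right) \left(-3\right) - 81\right) = - 106 \left(6 \left(-3\right) - 81\right) = - 106 \left(-18 - 81\right) = \left(-106\right) \left(-99\right) = 10494$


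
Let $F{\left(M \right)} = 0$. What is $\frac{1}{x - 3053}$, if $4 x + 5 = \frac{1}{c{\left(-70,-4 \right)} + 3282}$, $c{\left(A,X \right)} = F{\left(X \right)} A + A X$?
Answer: $- \frac{14248}{43516953} \approx -0.00032741$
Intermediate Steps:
$c{\left(A,X \right)} = A X$ ($c{\left(A,X \right)} = 0 A + A X = 0 + A X = A X$)
$x = - \frac{17809}{14248}$ ($x = - \frac{5}{4} + \frac{1}{4 \left(\left(-70\right) \left(-4\right) + 3282\right)} = - \frac{5}{4} + \frac{1}{4 \left(280 + 3282\right)} = - \frac{5}{4} + \frac{1}{4 \cdot 3562} = - \frac{5}{4} + \frac{1}{4} \cdot \frac{1}{3562} = - \frac{5}{4} + \frac{1}{14248} = - \frac{17809}{14248} \approx -1.2499$)
$\frac{1}{x - 3053} = \frac{1}{- \frac{17809}{14248} - 3053} = \frac{1}{- \frac{43516953}{14248}} = - \frac{14248}{43516953}$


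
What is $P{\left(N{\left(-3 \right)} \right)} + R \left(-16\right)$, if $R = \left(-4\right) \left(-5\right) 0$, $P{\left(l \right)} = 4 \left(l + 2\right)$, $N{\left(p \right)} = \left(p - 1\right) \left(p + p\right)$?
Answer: $104$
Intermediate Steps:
$N{\left(p \right)} = 2 p \left(-1 + p\right)$ ($N{\left(p \right)} = \left(-1 + p\right) 2 p = 2 p \left(-1 + p\right)$)
$P{\left(l \right)} = 8 + 4 l$ ($P{\left(l \right)} = 4 \left(2 + l\right) = 8 + 4 l$)
$R = 0$ ($R = 20 \cdot 0 = 0$)
$P{\left(N{\left(-3 \right)} \right)} + R \left(-16\right) = \left(8 + 4 \cdot 2 \left(-3\right) \left(-1 - 3\right)\right) + 0 \left(-16\right) = \left(8 + 4 \cdot 2 \left(-3\right) \left(-4\right)\right) + 0 = \left(8 + 4 \cdot 24\right) + 0 = \left(8 + 96\right) + 0 = 104 + 0 = 104$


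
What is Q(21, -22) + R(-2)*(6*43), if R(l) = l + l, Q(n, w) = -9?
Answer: -1041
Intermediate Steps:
R(l) = 2*l
Q(21, -22) + R(-2)*(6*43) = -9 + (2*(-2))*(6*43) = -9 - 4*258 = -9 - 1032 = -1041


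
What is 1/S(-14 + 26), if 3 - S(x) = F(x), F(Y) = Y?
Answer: -⅑ ≈ -0.11111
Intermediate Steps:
S(x) = 3 - x
1/S(-14 + 26) = 1/(3 - (-14 + 26)) = 1/(3 - 1*12) = 1/(3 - 12) = 1/(-9) = -⅑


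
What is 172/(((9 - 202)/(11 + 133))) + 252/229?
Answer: -5623236/44197 ≈ -127.23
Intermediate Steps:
172/(((9 - 202)/(11 + 133))) + 252/229 = 172/((-193/144)) + 252*(1/229) = 172/((-193*1/144)) + 252/229 = 172/(-193/144) + 252/229 = 172*(-144/193) + 252/229 = -24768/193 + 252/229 = -5623236/44197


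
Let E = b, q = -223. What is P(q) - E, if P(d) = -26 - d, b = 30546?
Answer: -30349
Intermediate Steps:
E = 30546
P(q) - E = (-26 - 1*(-223)) - 1*30546 = (-26 + 223) - 30546 = 197 - 30546 = -30349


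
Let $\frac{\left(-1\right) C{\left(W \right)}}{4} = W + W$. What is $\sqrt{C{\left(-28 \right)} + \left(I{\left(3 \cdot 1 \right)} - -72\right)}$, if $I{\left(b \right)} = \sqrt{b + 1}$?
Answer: $\sqrt{298} \approx 17.263$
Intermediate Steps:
$I{\left(b \right)} = \sqrt{1 + b}$
$C{\left(W \right)} = - 8 W$ ($C{\left(W \right)} = - 4 \left(W + W\right) = - 4 \cdot 2 W = - 8 W$)
$\sqrt{C{\left(-28 \right)} + \left(I{\left(3 \cdot 1 \right)} - -72\right)} = \sqrt{\left(-8\right) \left(-28\right) + \left(\sqrt{1 + 3 \cdot 1} - -72\right)} = \sqrt{224 + \left(\sqrt{1 + 3} + 72\right)} = \sqrt{224 + \left(\sqrt{4} + 72\right)} = \sqrt{224 + \left(2 + 72\right)} = \sqrt{224 + 74} = \sqrt{298}$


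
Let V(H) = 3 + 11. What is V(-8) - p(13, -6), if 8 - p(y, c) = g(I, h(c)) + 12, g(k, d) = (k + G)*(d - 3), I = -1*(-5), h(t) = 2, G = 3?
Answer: 10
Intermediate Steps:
I = 5
V(H) = 14
g(k, d) = (-3 + d)*(3 + k) (g(k, d) = (k + 3)*(d - 3) = (3 + k)*(-3 + d) = (-3 + d)*(3 + k))
p(y, c) = 4 (p(y, c) = 8 - ((-9 - 3*5 + 3*2 + 2*5) + 12) = 8 - ((-9 - 15 + 6 + 10) + 12) = 8 - (-8 + 12) = 8 - 1*4 = 8 - 4 = 4)
V(-8) - p(13, -6) = 14 - 1*4 = 14 - 4 = 10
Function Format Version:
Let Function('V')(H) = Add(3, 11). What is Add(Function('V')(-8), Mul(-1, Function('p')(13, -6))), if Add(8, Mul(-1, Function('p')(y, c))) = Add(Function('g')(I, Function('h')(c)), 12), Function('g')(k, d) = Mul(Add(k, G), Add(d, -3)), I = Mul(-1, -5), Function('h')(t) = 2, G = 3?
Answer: 10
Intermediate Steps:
I = 5
Function('V')(H) = 14
Function('g')(k, d) = Mul(Add(-3, d), Add(3, k)) (Function('g')(k, d) = Mul(Add(k, 3), Add(d, -3)) = Mul(Add(3, k), Add(-3, d)) = Mul(Add(-3, d), Add(3, k)))
Function('p')(y, c) = 4 (Function('p')(y, c) = Add(8, Mul(-1, Add(Add(-9, Mul(-3, 5), Mul(3, 2), Mul(2, 5)), 12))) = Add(8, Mul(-1, Add(Add(-9, -15, 6, 10), 12))) = Add(8, Mul(-1, Add(-8, 12))) = Add(8, Mul(-1, 4)) = Add(8, -4) = 4)
Add(Function('V')(-8), Mul(-1, Function('p')(13, -6))) = Add(14, Mul(-1, 4)) = Add(14, -4) = 10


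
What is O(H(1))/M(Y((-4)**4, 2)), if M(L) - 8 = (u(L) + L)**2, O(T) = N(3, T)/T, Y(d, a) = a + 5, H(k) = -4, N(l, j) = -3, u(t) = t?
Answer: 1/272 ≈ 0.0036765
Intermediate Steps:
Y(d, a) = 5 + a
O(T) = -3/T
M(L) = 8 + 4*L**2 (M(L) = 8 + (L + L)**2 = 8 + (2*L)**2 = 8 + 4*L**2)
O(H(1))/M(Y((-4)**4, 2)) = (-3/(-4))/(8 + 4*(5 + 2)**2) = (-3*(-1/4))/(8 + 4*7**2) = 3/(4*(8 + 4*49)) = 3/(4*(8 + 196)) = (3/4)/204 = (3/4)*(1/204) = 1/272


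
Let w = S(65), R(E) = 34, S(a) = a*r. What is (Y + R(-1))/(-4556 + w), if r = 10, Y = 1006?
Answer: -520/1953 ≈ -0.26626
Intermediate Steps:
S(a) = 10*a (S(a) = a*10 = 10*a)
w = 650 (w = 10*65 = 650)
(Y + R(-1))/(-4556 + w) = (1006 + 34)/(-4556 + 650) = 1040/(-3906) = 1040*(-1/3906) = -520/1953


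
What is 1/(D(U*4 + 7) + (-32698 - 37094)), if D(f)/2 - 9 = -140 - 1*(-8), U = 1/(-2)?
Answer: -1/70038 ≈ -1.4278e-5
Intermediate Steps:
U = -½ ≈ -0.50000
D(f) = -246 (D(f) = 18 + 2*(-140 - 1*(-8)) = 18 + 2*(-140 + 8) = 18 + 2*(-132) = 18 - 264 = -246)
1/(D(U*4 + 7) + (-32698 - 37094)) = 1/(-246 + (-32698 - 37094)) = 1/(-246 - 69792) = 1/(-70038) = -1/70038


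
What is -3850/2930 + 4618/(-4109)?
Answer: -2935039/1203937 ≈ -2.4379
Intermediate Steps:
-3850/2930 + 4618/(-4109) = -3850*1/2930 + 4618*(-1/4109) = -385/293 - 4618/4109 = -2935039/1203937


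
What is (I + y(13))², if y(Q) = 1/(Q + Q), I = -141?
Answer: 13432225/676 ≈ 19870.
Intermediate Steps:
y(Q) = 1/(2*Q)
(I + y(13))² = (-141 + (½)/13)² = (-141 + (½)*(1/13))² = (-141 + 1/26)² = (-3665/26)² = 13432225/676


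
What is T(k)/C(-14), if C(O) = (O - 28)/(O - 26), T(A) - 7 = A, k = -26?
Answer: -380/21 ≈ -18.095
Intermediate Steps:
T(A) = 7 + A
C(O) = (-28 + O)/(-26 + O)
T(k)/C(-14) = (7 - 26)/(((-28 - 14)/(-26 - 14))) = -19/(-42/(-40)) = -19/((-1/40*(-42))) = -19/21/20 = -19*20/21 = -380/21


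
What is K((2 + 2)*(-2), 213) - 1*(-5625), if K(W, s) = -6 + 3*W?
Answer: 5595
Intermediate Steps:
K((2 + 2)*(-2), 213) - 1*(-5625) = (-6 + 3*((2 + 2)*(-2))) - 1*(-5625) = (-6 + 3*(4*(-2))) + 5625 = (-6 + 3*(-8)) + 5625 = (-6 - 24) + 5625 = -30 + 5625 = 5595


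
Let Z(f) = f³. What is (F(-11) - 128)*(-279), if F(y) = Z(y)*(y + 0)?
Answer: -4049127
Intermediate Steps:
F(y) = y⁴ (F(y) = y³*(y + 0) = y³*y = y⁴)
(F(-11) - 128)*(-279) = ((-11)⁴ - 128)*(-279) = (14641 - 128)*(-279) = 14513*(-279) = -4049127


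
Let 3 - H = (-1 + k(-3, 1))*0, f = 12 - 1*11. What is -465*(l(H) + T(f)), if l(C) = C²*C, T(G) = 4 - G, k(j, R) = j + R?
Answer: -13950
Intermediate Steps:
f = 1 (f = 12 - 11 = 1)
k(j, R) = R + j
H = 3 (H = 3 - (-1 + (1 - 3))*0 = 3 - (-1 - 2)*0 = 3 - (-3)*0 = 3 - 1*0 = 3 + 0 = 3)
l(C) = C³
-465*(l(H) + T(f)) = -465*(3³ + (4 - 1*1)) = -465*(27 + (4 - 1)) = -465*(27 + 3) = -465*30 = -13950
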